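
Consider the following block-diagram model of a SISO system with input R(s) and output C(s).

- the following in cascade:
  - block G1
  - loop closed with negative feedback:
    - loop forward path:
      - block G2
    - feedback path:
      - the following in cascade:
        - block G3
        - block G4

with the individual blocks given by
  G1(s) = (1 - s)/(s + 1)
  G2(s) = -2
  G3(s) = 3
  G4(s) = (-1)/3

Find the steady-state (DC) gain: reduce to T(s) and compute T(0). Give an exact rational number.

(1) combine G3, G4 in series: -1
(2) apply the feedback formula to G2, (G3*G4): (-2)/3
(3) multiply G1, [G2/(1+G2*(G3*G4))] (series): (2*s - 2)/(3*s + 3)
The step-3 result is T(s). Setting s = 0: T(0) = -2/3.

Hence the answer: -2/3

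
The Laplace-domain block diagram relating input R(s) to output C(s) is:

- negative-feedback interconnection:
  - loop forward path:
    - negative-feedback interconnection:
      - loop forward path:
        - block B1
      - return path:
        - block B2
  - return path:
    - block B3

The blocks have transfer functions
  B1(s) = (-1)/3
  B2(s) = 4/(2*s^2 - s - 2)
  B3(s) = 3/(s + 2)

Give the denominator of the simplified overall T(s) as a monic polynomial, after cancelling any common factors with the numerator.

Step 1 - feedback reduction of B1, B2, giving (-2*s^2 + s + 2)/(6*s^2 - 3*s - 10)
Step 2 - collapse the loop ([B1/(1+B1*B2)] forward, B3 return), giving (-2*s^3 - 3*s^2 + 4*s + 4)/(6*s^3 + 3*s^2 - 13*s - 14)
That last expression is T(s), already simplified. Scaling its denominator by 1/6 (the reciprocal of the leading coefficient) yields the monic denominator.

Final answer: s^3 + s^2/2 - 13*s/6 - 7/3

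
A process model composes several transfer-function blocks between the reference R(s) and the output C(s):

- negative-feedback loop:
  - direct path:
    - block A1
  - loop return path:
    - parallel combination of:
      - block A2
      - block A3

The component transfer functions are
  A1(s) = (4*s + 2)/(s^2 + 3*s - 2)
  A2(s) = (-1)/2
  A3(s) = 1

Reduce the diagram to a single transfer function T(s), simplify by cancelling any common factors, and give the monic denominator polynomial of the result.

Reducing step by step:

(1) combine A2, A3 in parallel gives 1/2
(2) close the feedback loop around A1, (A2+A3) gives (4*s + 2)/(s^2 + 5*s - 1)
That last expression is T(s), already simplified, and its denominator is already monic.

Answer: s^2 + 5*s - 1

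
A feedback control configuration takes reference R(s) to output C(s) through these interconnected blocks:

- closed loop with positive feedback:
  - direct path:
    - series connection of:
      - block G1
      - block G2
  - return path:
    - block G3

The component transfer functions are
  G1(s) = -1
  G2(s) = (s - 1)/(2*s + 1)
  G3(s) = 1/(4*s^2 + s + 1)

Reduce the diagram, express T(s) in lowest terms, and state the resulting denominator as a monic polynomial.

Step 1 - multiply G1, G2 (series): (1 - s)/(2*s + 1)
Step 2 - apply the feedback formula to (G1*G2), G3: (-4*s^3 + 3*s^2 + 1)/(8*s^3 + 6*s^2 + 4*s)
The result of step 2 is T(s) in lowest terms. Its denominator has leading coefficient 8; dividing the denominator through by 8 makes it monic.

Answer: s^3 + 3*s^2/4 + s/2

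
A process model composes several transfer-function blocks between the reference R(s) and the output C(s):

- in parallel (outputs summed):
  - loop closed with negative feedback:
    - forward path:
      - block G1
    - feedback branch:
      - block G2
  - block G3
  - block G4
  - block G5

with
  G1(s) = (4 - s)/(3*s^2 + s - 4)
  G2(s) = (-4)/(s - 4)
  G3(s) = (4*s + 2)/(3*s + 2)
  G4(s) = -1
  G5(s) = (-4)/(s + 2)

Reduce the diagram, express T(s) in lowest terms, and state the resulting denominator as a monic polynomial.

(1) close the feedback loop around G1, G2 -> (4 - s)/(3*s^2 + s)
(2) add [G1/(1+G1*G2)], G3, G4, G5 (parallel) -> (3*s^4 - 32*s^3 - 30*s^2 + 20*s + 16)/(9*s^4 + 27*s^3 + 20*s^2 + 4*s)
T(s) is the step-2 result (common factors already cancelled). Leading coefficient of the denominator: 9. Divide through by 9 for the monic polynomial.

Therefore the answer is s^4 + 3*s^3 + 20*s^2/9 + 4*s/9.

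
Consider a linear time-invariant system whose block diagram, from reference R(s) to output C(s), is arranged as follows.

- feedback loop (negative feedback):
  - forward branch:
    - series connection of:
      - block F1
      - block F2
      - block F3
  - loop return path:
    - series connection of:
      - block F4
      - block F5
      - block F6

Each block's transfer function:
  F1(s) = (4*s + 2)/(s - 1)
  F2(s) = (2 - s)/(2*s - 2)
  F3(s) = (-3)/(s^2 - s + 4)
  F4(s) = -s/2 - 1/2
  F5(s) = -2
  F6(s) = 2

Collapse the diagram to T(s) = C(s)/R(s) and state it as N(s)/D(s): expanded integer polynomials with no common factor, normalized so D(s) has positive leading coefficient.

Reducing step by step:

(1) reduce the series chain F1, F2, F3 gives (6*s^2 - 9*s - 6)/(s^4 - 3*s^3 + 7*s^2 - 9*s + 4)
(2) reduce the series chain F4, F5, F6 gives 2*s + 2
(3) close the feedback loop around (F1*F2*F3), (F4*F5*F6), which is the overall transfer function T(s) = C(s)/R(s) in lowest terms

Answer: (6*s^2 - 9*s - 6)/(s^4 + 9*s^3 + s^2 - 39*s - 8)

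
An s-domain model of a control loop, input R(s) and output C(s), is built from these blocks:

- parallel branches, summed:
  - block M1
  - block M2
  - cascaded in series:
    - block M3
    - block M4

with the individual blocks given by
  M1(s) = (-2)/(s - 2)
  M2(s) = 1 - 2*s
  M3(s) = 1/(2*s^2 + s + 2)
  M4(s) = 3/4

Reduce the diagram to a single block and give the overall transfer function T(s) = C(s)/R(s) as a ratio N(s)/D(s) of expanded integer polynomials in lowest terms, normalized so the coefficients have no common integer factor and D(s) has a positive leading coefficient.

Step 1 - series reduction of M3, M4, giving 3/(8*s^2 + 4*s + 8)
Step 2 - parallel reduction of M1, M2, (M3*M4), giving the overall T(s)

Hence the answer: (-16*s^4 + 32*s^3 - 28*s^2 + 27*s - 38)/(8*s^3 - 12*s^2 - 16)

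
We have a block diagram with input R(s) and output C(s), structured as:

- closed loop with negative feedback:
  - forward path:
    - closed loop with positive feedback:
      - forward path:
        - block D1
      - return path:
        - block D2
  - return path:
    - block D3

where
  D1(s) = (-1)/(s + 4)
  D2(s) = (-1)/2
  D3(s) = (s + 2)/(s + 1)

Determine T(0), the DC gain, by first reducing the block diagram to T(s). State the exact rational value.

Step 1. close the feedback loop around D1, D2 gives (-2)/(2*s + 7)
Step 2. apply the feedback formula to [D1/(1-D1*D2)], D3 gives (-2*s - 2)/(2*s^2 + 7*s + 3)
Step 2 gives the overall T(s). Then T(0) = -2/3.

Hence the answer: -2/3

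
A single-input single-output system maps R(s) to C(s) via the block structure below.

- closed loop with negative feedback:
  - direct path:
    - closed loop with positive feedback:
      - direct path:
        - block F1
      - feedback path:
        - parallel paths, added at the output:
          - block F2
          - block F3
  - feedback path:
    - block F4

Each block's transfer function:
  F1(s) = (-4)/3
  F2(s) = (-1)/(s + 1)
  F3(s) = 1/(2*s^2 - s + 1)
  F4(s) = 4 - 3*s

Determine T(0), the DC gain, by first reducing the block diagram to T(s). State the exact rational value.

Answer: 4/13

Working:
[1] reduce the parallel group F2, F3; result (-2*s^2 + 2*s)/(2*s^3 + s^2 + 1)
[2] reduce the feedback loop with forward F1 and return (F2+F3); result (-8*s^3 - 4*s^2 - 4)/(6*s^3 - 5*s^2 + 8*s + 3)
[3] close the feedback loop around [F1/(1-F1*(F2+F3))], F4; result (-8*s^3 - 4*s^2 - 4)/(24*s^4 - 14*s^3 - 21*s^2 + 20*s - 13)
Evaluating the step-3 result (the overall T(s)) at s = 0 gives T(0) = -4/(-13) = 4/13.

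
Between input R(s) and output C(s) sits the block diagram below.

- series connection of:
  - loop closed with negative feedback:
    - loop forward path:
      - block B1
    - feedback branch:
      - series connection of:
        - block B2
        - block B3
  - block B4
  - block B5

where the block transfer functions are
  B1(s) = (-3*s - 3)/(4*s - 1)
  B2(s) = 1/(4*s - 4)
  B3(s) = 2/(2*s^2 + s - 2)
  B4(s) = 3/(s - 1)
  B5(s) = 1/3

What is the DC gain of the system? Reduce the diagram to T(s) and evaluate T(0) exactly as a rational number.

The answer is -12/7.

Reasoning:
Step 1 - combine B2, B3 in series -> 1/(4*s^3 - 2*s^2 - 6*s + 4)
Step 2 - apply the feedback formula to B1, (B2*B3) -> (-12*s^4 - 6*s^3 + 24*s^2 + 6*s - 12)/(16*s^4 - 12*s^3 - 22*s^2 + 19*s - 7)
Step 3 - reduce the series chain [B1/(1+B1*(B2*B3))], B4, B5 -> (-12*s^3 - 18*s^2 + 6*s + 12)/(16*s^4 - 12*s^3 - 22*s^2 + 19*s - 7)
Step 3 gives the overall T(s). Then T(0) = 12/(-7) = -12/7.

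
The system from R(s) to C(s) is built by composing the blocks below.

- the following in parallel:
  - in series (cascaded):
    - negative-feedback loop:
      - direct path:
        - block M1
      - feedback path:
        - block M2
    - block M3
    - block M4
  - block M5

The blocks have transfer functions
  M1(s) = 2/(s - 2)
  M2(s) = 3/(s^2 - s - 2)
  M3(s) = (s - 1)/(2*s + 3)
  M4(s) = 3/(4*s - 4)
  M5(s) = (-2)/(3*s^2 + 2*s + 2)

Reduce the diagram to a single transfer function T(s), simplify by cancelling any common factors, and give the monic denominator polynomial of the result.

Answer: s^6 - 5*s^5/6 - 29*s^4/6 + 6*s^3 + 56*s^2/3 + 50*s/3 + 10

Working:
1. close the feedback loop around M1, M2, giving (2*s^2 - 2*s - 4)/(s^3 - 3*s^2 + 10)
2. reduce the series chain [M1/(1+M1*M2)], M3, M4, giving (3*s^2 - 3*s - 6)/(4*s^4 - 6*s^3 - 18*s^2 + 40*s + 60)
3. add ([M1/(1+M1*M2)]*M3*M4), M5 (parallel), giving (s^4 + 9*s^3 + 18*s^2 - 98*s - 132)/(12*s^6 - 10*s^5 - 58*s^4 + 72*s^3 + 224*s^2 + 200*s + 120)
Step 3 gives the fully reduced T(s), with no common factor left to cancel. The denominator's leading coefficient is 12, so divide each of its coefficients by 12 to get the monic form.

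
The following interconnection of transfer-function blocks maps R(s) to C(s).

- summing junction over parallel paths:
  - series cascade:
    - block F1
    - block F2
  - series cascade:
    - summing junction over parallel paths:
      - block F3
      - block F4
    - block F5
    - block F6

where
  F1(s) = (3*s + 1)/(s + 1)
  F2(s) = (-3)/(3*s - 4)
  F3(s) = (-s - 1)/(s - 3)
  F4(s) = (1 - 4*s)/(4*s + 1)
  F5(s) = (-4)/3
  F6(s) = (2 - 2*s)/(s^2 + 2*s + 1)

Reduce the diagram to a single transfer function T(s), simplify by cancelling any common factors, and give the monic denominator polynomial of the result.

Reducing step by step:

Step 1: combine F1, F2 in series: (-9*s - 3)/(3*s^2 - s - 4)
Step 2: reduce the parallel group F3, F4: (-8*s^2 + 8*s - 4)/(4*s^2 - 11*s - 3)
Step 3: reduce the series chain (F3+F4), F5, F6: (-64*s^3 + 128*s^2 - 96*s + 32)/(12*s^4 - 9*s^3 - 63*s^2 - 51*s - 9)
Step 4: reduce the parallel group (F1*F2), ((F3+F4)*F5*F6): (-300*s^4 + 793*s^3 - 359*s^2 + 687*s - 101)/(36*s^5 - 75*s^4 - 153*s^3 + 99*s^2 + 177*s + 36)
Step 4 gives the fully reduced T(s), with no common factor left to cancel. The denominator's leading coefficient is 36, so divide each of its coefficients by 36 to get the monic form.

Answer: s^5 - 25*s^4/12 - 17*s^3/4 + 11*s^2/4 + 59*s/12 + 1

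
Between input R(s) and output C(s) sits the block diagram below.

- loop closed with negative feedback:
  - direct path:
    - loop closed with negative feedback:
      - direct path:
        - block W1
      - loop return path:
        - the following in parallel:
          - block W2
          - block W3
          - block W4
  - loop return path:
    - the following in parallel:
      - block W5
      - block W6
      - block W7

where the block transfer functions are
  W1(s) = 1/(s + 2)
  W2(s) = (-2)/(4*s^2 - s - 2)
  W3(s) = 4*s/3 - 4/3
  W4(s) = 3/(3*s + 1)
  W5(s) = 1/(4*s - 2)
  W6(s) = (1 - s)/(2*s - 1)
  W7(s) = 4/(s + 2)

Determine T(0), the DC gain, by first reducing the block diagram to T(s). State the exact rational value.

1. sum the parallel branches W2, W3, W4 = (48*s^4 - 44*s^3 + 4*s^2 - 7*s - 16)/(36*s^3 + 3*s^2 - 21*s - 6)
2. feedback reduction of W1, (W2+W3+W4) = (36*s^3 + 3*s^2 - 21*s - 6)/(84*s^4 + 31*s^3 - 11*s^2 - 55*s - 28)
3. combine W5, W6, W7 in parallel = (-2*s^2 + 15*s - 2)/(4*s^2 + 6*s - 4)
4. apply the feedback formula to [W1/(1+W1*(W2+W3+W4))], (W5+W6+W7) = (144*s^5 + 228*s^4 - 210*s^3 - 162*s^2 + 48*s + 24)/(336*s^6 + 556*s^5 + 340*s^4 - 395*s^3 - 707*s^2 + 4*s + 124)
That last expression is T(s); at s = 0 only the constant terms survive, so T(0) = 24/124 = 6/31.

Answer: 6/31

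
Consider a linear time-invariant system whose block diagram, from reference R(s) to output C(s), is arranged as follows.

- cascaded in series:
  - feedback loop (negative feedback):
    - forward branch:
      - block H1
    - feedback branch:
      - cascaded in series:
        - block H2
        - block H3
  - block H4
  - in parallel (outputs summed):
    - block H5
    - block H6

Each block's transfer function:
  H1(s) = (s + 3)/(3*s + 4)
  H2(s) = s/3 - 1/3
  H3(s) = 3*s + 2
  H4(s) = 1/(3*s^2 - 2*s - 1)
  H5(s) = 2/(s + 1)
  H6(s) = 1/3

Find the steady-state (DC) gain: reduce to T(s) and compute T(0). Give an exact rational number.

Step 1: multiply H2, H3 (series) = s^2 - s/3 - 2/3
Step 2: close the feedback loop around H1, (H2*H3) = (3*s + 9)/(3*s^3 + 8*s^2 + 4*s + 6)
Step 3: add H5, H6 (parallel) = (s + 7)/(3*s + 3)
Step 4: reduce the series chain [H1/(1+H1*(H2*H3))], H4, (H5+H6) = (s^2 + 10*s + 21)/(9*s^6 + 27*s^5 + 11*s^4 - 5*s^3 - 14*s^2 - 22*s - 6)
The step-4 result is T(s). Setting s = 0: T(0) = 21/(-6) = -7/2.

Answer: -7/2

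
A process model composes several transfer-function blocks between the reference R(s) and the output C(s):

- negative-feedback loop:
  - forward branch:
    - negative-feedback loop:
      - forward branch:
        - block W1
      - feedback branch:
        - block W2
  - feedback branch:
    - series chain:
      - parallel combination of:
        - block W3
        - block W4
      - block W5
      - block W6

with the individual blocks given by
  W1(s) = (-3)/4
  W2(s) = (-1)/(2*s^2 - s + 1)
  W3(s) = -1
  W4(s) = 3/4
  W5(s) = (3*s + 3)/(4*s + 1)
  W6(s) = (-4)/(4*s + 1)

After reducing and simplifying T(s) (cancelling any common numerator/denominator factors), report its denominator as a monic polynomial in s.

First reduce the diagram to T(s).

1. collapse the loop (W1 forward, W2 return) gives (-6*s^2 + 3*s - 3)/(8*s^2 - 4*s + 7)
2. add W3, W4 (parallel) gives (-1)/4
3. series reduction of (W3+W4), W5, W6 gives (3*s + 3)/(16*s^2 + 8*s + 1)
4. collapse the loop ([W1/(1+W1*W2)] forward, ((W3+W4)*W5*W6) return) gives (-96*s^4 - 30*s^2 - 21*s - 3)/(128*s^4 - 18*s^3 + 79*s^2 + 52*s - 2)
That last expression is T(s), already simplified. Scaling its denominator by 1/128 (the reciprocal of the leading coefficient) yields the monic denominator.

Answer: s^4 - 9*s^3/64 + 79*s^2/128 + 13*s/32 - 1/64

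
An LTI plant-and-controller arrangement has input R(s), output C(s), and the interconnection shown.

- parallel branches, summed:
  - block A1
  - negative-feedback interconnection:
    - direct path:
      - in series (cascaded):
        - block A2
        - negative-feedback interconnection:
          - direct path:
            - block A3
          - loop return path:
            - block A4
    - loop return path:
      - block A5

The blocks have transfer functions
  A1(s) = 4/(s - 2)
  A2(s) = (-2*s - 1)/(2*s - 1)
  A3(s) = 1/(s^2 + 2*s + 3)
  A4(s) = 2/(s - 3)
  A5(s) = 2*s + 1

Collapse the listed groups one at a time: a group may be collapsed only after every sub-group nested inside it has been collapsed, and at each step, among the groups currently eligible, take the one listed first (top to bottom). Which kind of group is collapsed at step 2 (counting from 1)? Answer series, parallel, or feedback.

Reducing step by step:

Step 1 - collapse the loop (A3 forward, A4 return)
Step 2 - cascade A2, [A3/(1+A3*A4)]
Step 3 - apply the feedback formula to (A2*[A3/(1+A3*A4)]), A5
Step 4 - reduce the parallel group A1, [(A2*[A3/(1+A3*A4)])/(1+(A2*[A3/(1+A3*A4)])*A5)]
So the answer for step 2 is series.

Answer: series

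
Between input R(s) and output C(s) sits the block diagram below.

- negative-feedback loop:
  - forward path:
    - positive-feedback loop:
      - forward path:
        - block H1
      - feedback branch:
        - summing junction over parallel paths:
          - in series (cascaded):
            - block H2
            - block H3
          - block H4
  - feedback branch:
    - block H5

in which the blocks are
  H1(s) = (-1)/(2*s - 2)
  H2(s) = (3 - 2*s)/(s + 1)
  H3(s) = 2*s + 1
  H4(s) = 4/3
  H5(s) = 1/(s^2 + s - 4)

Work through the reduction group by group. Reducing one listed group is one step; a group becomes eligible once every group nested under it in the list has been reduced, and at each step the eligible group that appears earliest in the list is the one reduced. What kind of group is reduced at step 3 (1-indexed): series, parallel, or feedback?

The answer is feedback.

Reasoning:
Step 1: series reduction of H2, H3
Step 2: add (H2*H3), H4 (parallel)
Step 3: feedback reduction of H1, ((H2*H3)+H4)
Step 4: reduce the feedback loop with forward [H1/(1-H1*((H2*H3)+H4))] and return H5
So the answer for step 3 is feedback.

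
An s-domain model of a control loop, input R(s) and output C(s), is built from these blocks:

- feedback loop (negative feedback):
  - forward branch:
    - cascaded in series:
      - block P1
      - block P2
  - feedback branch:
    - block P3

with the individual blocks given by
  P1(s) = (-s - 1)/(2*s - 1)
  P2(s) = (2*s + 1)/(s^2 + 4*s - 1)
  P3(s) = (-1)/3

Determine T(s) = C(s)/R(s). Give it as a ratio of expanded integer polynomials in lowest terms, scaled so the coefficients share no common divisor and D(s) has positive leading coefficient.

(1) series reduction of P1, P2 gives (-2*s^2 - 3*s - 1)/(2*s^3 + 7*s^2 - 6*s + 1)
(2) feedback reduction of (P1*P2), P3; the result is T(s) itself (integer coefficients, no common factor, positive leading denominator coefficient)

Final answer: (-6*s^2 - 9*s - 3)/(6*s^3 + 23*s^2 - 15*s + 4)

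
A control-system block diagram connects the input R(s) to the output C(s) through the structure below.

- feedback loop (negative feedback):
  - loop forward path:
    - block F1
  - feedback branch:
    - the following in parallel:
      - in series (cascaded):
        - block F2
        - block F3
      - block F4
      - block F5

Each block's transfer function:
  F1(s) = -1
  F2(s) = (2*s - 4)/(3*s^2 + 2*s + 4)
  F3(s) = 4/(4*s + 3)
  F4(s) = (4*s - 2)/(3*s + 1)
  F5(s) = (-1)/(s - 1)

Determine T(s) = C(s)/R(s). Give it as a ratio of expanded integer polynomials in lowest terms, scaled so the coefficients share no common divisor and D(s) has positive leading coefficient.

First reduce the diagram to T(s).

1. reduce the series chain F2, F3: (8*s - 16)/(12*s^3 + 17*s^2 + 22*s + 12)
2. add (F2*F3), F4, F5 (parallel): (48*s^5 - 40*s^4 - 29*s^3 - 197*s^2 - 62*s + 28)/(36*s^5 + 27*s^4 + 20*s^3 - 25*s^2 - 46*s - 12)
3. reduce the feedback loop with forward F1 and return ((F2*F3)+F4+F5), which is the overall transfer function T(s) = C(s)/R(s) in lowest terms

Answer: (36*s^5 + 27*s^4 + 20*s^3 - 25*s^2 - 46*s - 12)/(12*s^5 - 67*s^4 - 49*s^3 - 172*s^2 - 16*s + 40)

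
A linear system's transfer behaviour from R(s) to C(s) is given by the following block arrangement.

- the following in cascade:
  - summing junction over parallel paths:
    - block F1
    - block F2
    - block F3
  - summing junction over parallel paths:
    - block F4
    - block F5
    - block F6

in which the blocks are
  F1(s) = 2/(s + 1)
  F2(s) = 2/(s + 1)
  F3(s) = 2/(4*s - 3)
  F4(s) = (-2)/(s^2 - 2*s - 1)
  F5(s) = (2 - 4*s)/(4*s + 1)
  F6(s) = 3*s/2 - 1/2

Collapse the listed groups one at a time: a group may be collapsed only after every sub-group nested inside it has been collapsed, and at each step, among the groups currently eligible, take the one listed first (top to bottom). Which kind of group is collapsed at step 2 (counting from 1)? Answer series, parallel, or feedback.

The answer is parallel.

Reasoning:
(1) add F1, F2, F3 (parallel)
(2) sum the parallel branches F4, F5, F6
(3) series reduction of (F1+F2+F3), (F4+F5+F6)
At step 2 the group reduced is parallel.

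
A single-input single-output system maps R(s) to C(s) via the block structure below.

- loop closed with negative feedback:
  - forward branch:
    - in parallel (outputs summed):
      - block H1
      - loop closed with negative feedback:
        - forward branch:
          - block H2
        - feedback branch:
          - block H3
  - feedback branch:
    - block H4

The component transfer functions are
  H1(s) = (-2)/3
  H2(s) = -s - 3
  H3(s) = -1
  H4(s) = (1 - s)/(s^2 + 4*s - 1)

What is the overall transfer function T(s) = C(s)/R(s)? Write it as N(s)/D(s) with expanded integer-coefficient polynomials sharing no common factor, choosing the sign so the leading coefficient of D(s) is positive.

1. close the feedback loop around H2, H3 -> (-s - 3)/(s + 4)
2. add H1, [H2/(1+H2*H3)] (parallel) -> (-5*s - 17)/(3*s + 12)
3. close the feedback loop around (H1+[H2/(1+H2*H3)]), H4: this yields T(s), and no further normalization is needed

Therefore the answer is (-5*s^3 - 37*s^2 - 63*s + 17)/(3*s^3 + 29*s^2 + 57*s - 29).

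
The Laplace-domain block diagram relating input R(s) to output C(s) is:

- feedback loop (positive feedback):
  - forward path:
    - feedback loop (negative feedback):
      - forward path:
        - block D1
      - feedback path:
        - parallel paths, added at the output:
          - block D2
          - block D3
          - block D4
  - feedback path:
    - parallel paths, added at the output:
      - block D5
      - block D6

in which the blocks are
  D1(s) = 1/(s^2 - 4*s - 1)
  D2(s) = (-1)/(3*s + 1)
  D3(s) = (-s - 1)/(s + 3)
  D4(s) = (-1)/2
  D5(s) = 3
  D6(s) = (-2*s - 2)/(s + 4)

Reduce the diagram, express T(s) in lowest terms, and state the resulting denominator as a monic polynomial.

Reducing step by step:

[1] combine D2, D3, D4 in parallel gives (-9*s^2 - 20*s - 11)/(6*s^2 + 20*s + 6)
[2] feedback reduction of D1, (D2+D3+D4) gives (6*s^2 + 20*s + 6)/(6*s^4 - 4*s^3 - 89*s^2 - 64*s - 17)
[3] reduce the parallel group D5, D6 gives (s + 10)/(s + 4)
[4] close the feedback loop around [D1/(1+D1*(D2+D3+D4))], (D5+D6) gives (6*s^3 + 44*s^2 + 86*s + 24)/(6*s^5 + 20*s^4 - 111*s^3 - 500*s^2 - 479*s - 128)
T(s) is the step-4 result (common factors already cancelled). Leading coefficient of the denominator: 6. Divide through by 6 for the monic polynomial.

Answer: s^5 + 10*s^4/3 - 37*s^3/2 - 250*s^2/3 - 479*s/6 - 64/3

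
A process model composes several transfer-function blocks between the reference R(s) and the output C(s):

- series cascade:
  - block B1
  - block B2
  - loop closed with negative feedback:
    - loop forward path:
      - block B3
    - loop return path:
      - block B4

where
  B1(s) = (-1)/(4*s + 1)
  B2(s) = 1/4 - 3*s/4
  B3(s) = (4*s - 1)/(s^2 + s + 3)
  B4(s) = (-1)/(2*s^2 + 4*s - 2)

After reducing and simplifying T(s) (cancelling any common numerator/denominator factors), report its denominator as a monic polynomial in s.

Answer: s^5 + 13*s^4/4 + 19*s^3/4 + 4*s^2 - 7*s/4 - 5/8

Working:
(1) collapse the loop (B3 forward, B4 return), giving (8*s^3 + 14*s^2 - 12*s + 2)/(2*s^4 + 6*s^3 + 8*s^2 + 6*s - 5)
(2) multiply B1, B2, [B3/(1+B3*B4)] (series), giving (12*s^4 + 17*s^3 - 25*s^2 + 9*s - 1)/(16*s^5 + 52*s^4 + 76*s^3 + 64*s^2 - 28*s - 10)
T(s) is the step-2 result (common factors already cancelled). Leading coefficient of the denominator: 16. Divide through by 16 for the monic polynomial.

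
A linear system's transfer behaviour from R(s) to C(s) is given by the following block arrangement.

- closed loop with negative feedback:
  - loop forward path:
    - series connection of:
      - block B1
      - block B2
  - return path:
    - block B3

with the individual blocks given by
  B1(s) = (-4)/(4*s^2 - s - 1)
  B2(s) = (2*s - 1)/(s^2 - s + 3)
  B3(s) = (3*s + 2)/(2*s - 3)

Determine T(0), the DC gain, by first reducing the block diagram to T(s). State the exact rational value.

Reducing step by step:

Step 1 - reduce the series chain B1, B2 -> (4 - 8*s)/(4*s^4 - 5*s^3 + 12*s^2 - 2*s - 3)
Step 2 - feedback reduction of (B1*B2), B3 -> (-16*s^2 + 32*s - 12)/(8*s^5 - 22*s^4 + 39*s^3 - 64*s^2 - 4*s + 17)
That last expression is T(s); at s = 0 only the constant terms survive, so T(0) = -12/17.

Answer: -12/17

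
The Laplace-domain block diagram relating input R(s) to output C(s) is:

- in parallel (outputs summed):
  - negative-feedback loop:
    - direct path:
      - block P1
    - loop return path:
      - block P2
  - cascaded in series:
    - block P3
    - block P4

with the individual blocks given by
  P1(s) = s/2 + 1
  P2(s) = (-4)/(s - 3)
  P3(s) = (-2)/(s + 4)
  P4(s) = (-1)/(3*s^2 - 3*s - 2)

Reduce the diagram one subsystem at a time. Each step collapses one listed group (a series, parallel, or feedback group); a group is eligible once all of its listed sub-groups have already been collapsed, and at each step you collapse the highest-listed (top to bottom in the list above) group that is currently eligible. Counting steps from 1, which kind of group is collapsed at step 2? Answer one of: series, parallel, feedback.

Answer: series

Working:
[1] collapse the loop (P1 forward, P2 return)
[2] series reduction of P3, P4
[3] parallel reduction of [P1/(1+P1*P2)], (P3*P4)
Step 2: series.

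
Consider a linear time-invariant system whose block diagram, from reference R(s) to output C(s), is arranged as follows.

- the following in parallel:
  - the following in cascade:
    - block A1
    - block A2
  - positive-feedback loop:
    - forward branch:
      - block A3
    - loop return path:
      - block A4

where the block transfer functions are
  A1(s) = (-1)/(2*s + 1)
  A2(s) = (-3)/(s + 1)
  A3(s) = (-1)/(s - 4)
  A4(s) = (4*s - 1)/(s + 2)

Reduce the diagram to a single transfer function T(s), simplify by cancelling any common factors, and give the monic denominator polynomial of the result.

First reduce the diagram to T(s).

Step 1: combine A1, A2 in series; result 3/(2*s^2 + 3*s + 1)
Step 2: feedback reduction of A3, A4; result (-s - 2)/(s^2 + 2*s - 9)
Step 3: sum the parallel branches (A1*A2), [A3/(1-A3*A4)]; result (-2*s^3 - 4*s^2 - s - 29)/(2*s^4 + 7*s^3 - 11*s^2 - 25*s - 9)
Step 3 gives the fully reduced T(s), with no common factor left to cancel. The denominator's leading coefficient is 2, so divide each of its coefficients by 2 to get the monic form.

Answer: s^4 + 7*s^3/2 - 11*s^2/2 - 25*s/2 - 9/2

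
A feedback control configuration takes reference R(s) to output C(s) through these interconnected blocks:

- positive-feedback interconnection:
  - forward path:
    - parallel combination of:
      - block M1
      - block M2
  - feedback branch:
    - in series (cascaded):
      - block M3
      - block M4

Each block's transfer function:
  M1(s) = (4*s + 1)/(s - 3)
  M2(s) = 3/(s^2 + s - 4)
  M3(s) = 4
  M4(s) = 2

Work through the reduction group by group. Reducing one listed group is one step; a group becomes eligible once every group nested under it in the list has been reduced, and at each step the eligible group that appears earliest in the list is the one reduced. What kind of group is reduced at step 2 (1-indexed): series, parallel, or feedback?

Answer: series

Working:
Step 1. parallel reduction of M1, M2
Step 2. combine M3, M4 in series
Step 3. reduce the feedback loop with forward (M1+M2) and return (M3*M4)
So the answer for step 2 is series.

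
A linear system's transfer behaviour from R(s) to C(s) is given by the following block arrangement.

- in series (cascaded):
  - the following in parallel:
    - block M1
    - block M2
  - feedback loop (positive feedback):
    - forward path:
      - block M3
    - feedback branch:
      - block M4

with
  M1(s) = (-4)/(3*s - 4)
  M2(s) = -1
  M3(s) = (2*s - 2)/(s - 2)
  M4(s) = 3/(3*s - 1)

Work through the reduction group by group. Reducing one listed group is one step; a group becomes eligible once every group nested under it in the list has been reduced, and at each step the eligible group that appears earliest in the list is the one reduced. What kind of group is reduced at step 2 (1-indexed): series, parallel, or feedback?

Step 1 - add M1, M2 (parallel)
Step 2 - reduce the feedback loop with forward M3 and return M4
Step 3 - reduce the series chain (M1+M2), [M3/(1-M3*M4)]
So the answer for step 2 is feedback.

Final answer: feedback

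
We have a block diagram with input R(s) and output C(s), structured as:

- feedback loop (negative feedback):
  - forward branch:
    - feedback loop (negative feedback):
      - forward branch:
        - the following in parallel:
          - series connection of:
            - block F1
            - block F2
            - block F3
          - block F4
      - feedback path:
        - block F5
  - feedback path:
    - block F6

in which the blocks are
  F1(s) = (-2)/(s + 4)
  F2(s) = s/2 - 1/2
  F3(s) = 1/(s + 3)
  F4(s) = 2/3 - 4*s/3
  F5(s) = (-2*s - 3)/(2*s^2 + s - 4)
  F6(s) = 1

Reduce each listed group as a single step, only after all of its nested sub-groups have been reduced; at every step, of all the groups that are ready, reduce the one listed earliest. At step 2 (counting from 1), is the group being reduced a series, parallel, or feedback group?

Step 1. cascade F1, F2, F3
Step 2. sum the parallel branches (F1*F2*F3), F4
Step 3. reduce the feedback loop with forward ((F1*F2*F3)+F4) and return F5
Step 4. apply the feedback formula to [((F1*F2*F3)+F4)/(1+((F1*F2*F3)+F4)*F5)], F6
At step 2 the group reduced is parallel.

Hence the answer: parallel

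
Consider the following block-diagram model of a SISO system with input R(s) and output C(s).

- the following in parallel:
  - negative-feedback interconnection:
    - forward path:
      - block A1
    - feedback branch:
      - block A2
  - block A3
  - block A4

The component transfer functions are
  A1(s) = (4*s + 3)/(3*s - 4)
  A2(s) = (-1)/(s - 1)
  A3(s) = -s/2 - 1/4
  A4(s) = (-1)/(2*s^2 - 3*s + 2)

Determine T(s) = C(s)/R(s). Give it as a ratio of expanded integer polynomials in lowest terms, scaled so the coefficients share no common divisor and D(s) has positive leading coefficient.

The answer is (-12*s^5 + 88*s^4 - 107*s^3 + 17*s^2 + 93*s - 30)/(24*s^4 - 124*s^3 + 164*s^2 - 100*s + 8).

Reasoning:
1. close the feedback loop around A1, A2 = (4*s^2 - s - 3)/(3*s^2 - 11*s + 1)
2. reduce the parallel group [A1/(1+A1*A2)], A3, A4 - this is the overall T(s), already in the required normalized form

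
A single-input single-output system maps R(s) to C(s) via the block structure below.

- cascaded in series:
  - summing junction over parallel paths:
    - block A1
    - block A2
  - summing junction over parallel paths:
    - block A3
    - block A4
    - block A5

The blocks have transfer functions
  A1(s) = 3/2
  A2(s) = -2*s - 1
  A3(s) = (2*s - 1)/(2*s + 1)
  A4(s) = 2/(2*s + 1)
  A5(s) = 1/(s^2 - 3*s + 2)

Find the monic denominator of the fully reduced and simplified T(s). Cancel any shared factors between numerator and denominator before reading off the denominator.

1. parallel reduction of A1, A2 -> 1/2 - 2*s
2. reduce the parallel group A3, A4, A5 -> (s^2 - 3*s + 3)/(s^2 - 3*s + 2)
3. multiply (A1+A2), (A3+A4+A5) (series) -> (-4*s^3 + 13*s^2 - 15*s + 3)/(2*s^2 - 6*s + 4)
No further cancellation is possible in the step-3 result, so that is T(s). Its denominator becomes monic after dividing by the leading coefficient 2.

Hence the answer: s^2 - 3*s + 2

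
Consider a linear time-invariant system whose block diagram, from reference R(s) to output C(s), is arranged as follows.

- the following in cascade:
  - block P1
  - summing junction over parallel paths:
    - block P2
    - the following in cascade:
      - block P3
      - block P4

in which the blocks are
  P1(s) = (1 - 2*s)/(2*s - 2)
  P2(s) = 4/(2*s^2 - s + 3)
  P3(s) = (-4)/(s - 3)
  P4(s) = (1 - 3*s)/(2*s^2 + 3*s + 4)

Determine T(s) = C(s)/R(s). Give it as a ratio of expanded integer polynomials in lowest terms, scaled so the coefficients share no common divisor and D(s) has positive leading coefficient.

[1] multiply P3, P4 (series) -> (12*s - 4)/(2*s^3 - 3*s^2 - 5*s - 12)
[2] add P2, (P3*P4) (parallel) -> (32*s^3 - 32*s^2 + 20*s - 60)/(4*s^5 - 8*s^4 - s^3 - 28*s^2 - 3*s - 36)
[3] multiply P1, (P2+(P3*P4)) (series), which is the overall transfer function T(s) = C(s)/R(s) in lowest terms

Hence the answer: (-32*s^4 + 48*s^3 - 36*s^2 + 70*s - 30)/(4*s^6 - 12*s^5 + 7*s^4 - 27*s^3 + 25*s^2 - 33*s + 36)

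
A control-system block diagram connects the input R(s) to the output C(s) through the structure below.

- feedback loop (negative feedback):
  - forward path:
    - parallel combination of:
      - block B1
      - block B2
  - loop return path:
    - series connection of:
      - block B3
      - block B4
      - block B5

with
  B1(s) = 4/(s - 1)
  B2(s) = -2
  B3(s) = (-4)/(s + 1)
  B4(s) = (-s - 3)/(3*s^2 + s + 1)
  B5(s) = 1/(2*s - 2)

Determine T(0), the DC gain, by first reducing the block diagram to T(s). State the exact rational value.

First reduce the diagram to T(s).

Step 1: sum the parallel branches B1, B2 = (6 - 2*s)/(s - 1)
Step 2: reduce the series chain B3, B4, B5 = (2*s + 6)/(3*s^4 + s^3 - 2*s^2 - s - 1)
Step 3: feedback reduction of (B1+B2), (B3*B4*B5) = (-6*s^5 + 16*s^4 + 10*s^3 - 10*s^2 - 4*s - 6)/(3*s^5 - 2*s^4 - 3*s^3 - 3*s^2 + 37)
Evaluating the step-3 result (the overall T(s)) at s = 0 gives T(0) = -6/37.

Answer: -6/37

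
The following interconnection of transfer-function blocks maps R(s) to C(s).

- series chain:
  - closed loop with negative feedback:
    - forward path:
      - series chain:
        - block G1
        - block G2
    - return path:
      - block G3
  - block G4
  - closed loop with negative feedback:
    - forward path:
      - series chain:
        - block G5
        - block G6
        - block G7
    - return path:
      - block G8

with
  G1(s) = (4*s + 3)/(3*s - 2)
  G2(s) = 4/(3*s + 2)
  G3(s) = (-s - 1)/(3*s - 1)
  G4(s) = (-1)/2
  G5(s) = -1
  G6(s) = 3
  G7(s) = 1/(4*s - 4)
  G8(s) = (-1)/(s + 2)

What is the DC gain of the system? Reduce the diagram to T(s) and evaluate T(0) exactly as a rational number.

(1) combine G1, G2 in series: (16*s + 12)/(9*s^2 - 4)
(2) collapse the loop ((G1*G2) forward, G3 return): (48*s^2 + 20*s - 12)/(27*s^3 - 25*s^2 - 40*s - 8)
(3) cascade G5, G6, G7: (-3)/(4*s - 4)
(4) close the feedback loop around (G5*G6*G7), G8: (-3*s - 6)/(4*s^2 + 4*s - 5)
(5) combine [(G1*G2)/(1+(G1*G2)*G3)], G4, [(G5*G6*G7)/(1+(G5*G6*G7)*G8)] in series: (72*s^3 + 174*s^2 + 42*s - 36)/(108*s^5 + 8*s^4 - 395*s^3 - 67*s^2 + 168*s + 40)
That last expression is T(s); at s = 0 only the constant terms survive, so T(0) = -36/40 = -9/10.

Answer: -9/10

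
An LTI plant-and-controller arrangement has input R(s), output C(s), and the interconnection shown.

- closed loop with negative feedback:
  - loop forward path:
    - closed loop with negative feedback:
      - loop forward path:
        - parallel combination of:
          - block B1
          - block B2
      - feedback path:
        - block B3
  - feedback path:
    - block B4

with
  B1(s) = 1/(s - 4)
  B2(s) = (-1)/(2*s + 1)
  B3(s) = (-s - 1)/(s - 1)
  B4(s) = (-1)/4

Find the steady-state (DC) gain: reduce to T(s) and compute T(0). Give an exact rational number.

The answer is -20.

Reasoning:
1. reduce the parallel group B1, B2 gives (s + 5)/(2*s^2 - 7*s - 4)
2. apply the feedback formula to (B1+B2), B3 gives (s^2 + 4*s - 5)/(2*s^3 - 10*s^2 - 3*s - 1)
3. feedback reduction of [(B1+B2)/(1+(B1+B2)*B3)], B4 gives (4*s^2 + 16*s - 20)/(8*s^3 - 41*s^2 - 16*s + 1)
The step-3 result is T(s). Setting s = 0: T(0) = -20/1 = -20.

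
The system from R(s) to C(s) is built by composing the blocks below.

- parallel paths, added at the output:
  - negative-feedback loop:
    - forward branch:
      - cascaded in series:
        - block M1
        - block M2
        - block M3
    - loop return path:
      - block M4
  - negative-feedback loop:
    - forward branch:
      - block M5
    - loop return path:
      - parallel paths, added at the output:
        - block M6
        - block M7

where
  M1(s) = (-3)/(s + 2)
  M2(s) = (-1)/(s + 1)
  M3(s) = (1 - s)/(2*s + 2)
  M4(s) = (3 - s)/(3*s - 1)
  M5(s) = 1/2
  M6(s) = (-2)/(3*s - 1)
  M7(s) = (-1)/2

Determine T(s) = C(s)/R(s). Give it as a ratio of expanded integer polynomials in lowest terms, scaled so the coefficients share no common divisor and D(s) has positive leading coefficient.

Reducing step by step:

Step 1: combine M1, M2, M3 in series = (3 - 3*s)/(2*s^3 + 8*s^2 + 10*s + 4)
Step 2: reduce the feedback loop with forward (M1*M2*M3) and return M4 = (-9*s^2 + 12*s - 3)/(6*s^4 + 22*s^3 + 25*s^2 - 10*s + 5)
Step 3: sum the parallel branches M6, M7 = (-3*s - 3)/(6*s - 2)
Step 4: close the feedback loop around M5, (M6+M7) = (6*s - 2)/(9*s - 7)
Step 5: combine [(M1*M2*M3)/(1+(M1*M2*M3)*M4)], [M5/(1+M5*(M6+M7))] in parallel; the result is T(s) itself (integer coefficients, no common factor, positive leading denominator coefficient)

Answer: (36*s^5 + 120*s^4 + 25*s^3 + 61*s^2 - 61*s + 11)/(54*s^5 + 156*s^4 + 71*s^3 - 265*s^2 + 115*s - 35)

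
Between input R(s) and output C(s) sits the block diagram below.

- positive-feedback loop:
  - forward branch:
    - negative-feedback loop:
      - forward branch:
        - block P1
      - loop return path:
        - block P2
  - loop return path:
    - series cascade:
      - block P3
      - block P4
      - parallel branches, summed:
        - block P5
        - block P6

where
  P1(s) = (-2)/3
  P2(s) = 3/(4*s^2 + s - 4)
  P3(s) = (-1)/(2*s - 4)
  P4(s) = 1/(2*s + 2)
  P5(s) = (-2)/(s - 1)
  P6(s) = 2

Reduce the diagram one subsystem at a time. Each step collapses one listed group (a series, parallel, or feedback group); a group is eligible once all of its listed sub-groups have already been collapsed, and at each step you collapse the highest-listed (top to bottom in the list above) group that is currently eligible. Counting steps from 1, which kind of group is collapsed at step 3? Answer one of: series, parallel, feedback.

[1] reduce the feedback loop with forward P1 and return P2
[2] combine P5, P6 in parallel
[3] series reduction of P3, P4, (P5+P6)
[4] collapse the loop ([P1/(1+P1*P2)] forward, (P3*P4*(P5+P6)) return)
Step 3 collapses a series group.

Final answer: series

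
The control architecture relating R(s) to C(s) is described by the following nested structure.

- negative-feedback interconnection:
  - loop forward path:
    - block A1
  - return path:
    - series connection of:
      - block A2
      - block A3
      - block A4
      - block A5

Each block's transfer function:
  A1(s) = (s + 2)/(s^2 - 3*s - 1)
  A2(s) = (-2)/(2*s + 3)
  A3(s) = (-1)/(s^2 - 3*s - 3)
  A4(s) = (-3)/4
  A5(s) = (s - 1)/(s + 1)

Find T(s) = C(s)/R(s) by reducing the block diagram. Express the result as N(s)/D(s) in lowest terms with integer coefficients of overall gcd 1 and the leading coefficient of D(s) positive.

1. cascade A2, A3, A4, A5 = (3 - 3*s)/(4*s^4 - 2*s^3 - 36*s^2 - 48*s - 18)
2. apply the feedback formula to A1, (A2*A3*A4*A5); the result is T(s) itself (integer coefficients, no common factor, positive leading denominator coefficient)

Answer: (4*s^5 + 6*s^4 - 40*s^3 - 120*s^2 - 114*s - 36)/(4*s^6 - 14*s^5 - 34*s^4 + 62*s^3 + 159*s^2 + 99*s + 24)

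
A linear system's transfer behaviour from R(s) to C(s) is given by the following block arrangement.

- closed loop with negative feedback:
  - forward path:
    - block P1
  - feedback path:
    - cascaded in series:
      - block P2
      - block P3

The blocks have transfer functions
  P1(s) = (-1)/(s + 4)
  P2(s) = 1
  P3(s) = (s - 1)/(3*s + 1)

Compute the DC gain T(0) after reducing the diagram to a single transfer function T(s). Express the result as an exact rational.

1. multiply P2, P3 (series) = (s - 1)/(3*s + 1)
2. reduce the feedback loop with forward P1 and return (P2*P3) = (-3*s - 1)/(3*s^2 + 12*s + 5)
Step 2 gives the overall T(s). Then T(0) = -1/5.

Answer: -1/5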